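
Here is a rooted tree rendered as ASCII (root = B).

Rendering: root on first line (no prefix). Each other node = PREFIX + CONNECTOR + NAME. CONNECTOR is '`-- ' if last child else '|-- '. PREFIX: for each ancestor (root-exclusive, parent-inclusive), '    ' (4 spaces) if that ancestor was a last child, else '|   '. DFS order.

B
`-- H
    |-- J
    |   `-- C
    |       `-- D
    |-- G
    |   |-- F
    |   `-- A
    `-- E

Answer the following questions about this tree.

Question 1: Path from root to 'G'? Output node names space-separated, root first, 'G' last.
Answer: B H G

Derivation:
Walk down from root: B -> H -> G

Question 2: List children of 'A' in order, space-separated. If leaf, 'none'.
Answer: none

Derivation:
Node A's children (from adjacency): (leaf)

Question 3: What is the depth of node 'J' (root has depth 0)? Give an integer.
Answer: 2

Derivation:
Path from root to J: B -> H -> J
Depth = number of edges = 2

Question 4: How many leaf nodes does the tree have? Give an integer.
Answer: 4

Derivation:
Leaves (nodes with no children): A, D, E, F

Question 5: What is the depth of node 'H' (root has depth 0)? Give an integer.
Answer: 1

Derivation:
Path from root to H: B -> H
Depth = number of edges = 1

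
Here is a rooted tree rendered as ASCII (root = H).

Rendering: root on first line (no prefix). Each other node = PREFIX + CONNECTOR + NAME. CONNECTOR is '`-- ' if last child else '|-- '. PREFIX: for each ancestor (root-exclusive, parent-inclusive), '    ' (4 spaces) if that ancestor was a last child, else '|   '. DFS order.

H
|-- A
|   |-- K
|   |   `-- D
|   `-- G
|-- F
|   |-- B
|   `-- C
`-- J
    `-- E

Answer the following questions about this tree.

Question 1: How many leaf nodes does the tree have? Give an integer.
Leaves (nodes with no children): B, C, D, E, G

Answer: 5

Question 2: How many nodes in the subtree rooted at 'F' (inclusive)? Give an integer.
Answer: 3

Derivation:
Subtree rooted at F contains: B, C, F
Count = 3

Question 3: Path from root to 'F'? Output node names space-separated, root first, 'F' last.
Answer: H F

Derivation:
Walk down from root: H -> F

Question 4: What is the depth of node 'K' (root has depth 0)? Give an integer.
Answer: 2

Derivation:
Path from root to K: H -> A -> K
Depth = number of edges = 2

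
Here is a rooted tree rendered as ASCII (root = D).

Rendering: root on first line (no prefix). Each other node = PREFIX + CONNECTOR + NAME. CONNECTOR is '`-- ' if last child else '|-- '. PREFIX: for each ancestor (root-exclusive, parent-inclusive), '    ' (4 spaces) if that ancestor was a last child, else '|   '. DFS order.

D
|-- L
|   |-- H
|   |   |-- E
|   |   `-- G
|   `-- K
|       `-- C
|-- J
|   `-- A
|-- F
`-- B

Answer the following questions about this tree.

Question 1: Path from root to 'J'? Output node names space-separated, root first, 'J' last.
Answer: D J

Derivation:
Walk down from root: D -> J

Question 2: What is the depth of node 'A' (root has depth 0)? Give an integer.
Answer: 2

Derivation:
Path from root to A: D -> J -> A
Depth = number of edges = 2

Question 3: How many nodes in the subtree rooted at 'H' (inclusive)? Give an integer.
Answer: 3

Derivation:
Subtree rooted at H contains: E, G, H
Count = 3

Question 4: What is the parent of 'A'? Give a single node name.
Answer: J

Derivation:
Scan adjacency: A appears as child of J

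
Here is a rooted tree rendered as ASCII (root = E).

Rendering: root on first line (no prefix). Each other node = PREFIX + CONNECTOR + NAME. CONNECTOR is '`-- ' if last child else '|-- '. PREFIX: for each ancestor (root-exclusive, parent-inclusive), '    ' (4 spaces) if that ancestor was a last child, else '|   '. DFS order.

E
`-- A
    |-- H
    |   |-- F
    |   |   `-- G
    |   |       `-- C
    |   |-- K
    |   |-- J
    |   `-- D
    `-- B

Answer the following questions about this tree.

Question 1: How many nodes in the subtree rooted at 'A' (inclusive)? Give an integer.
Subtree rooted at A contains: A, B, C, D, F, G, H, J, K
Count = 9

Answer: 9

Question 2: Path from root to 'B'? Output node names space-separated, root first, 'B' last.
Walk down from root: E -> A -> B

Answer: E A B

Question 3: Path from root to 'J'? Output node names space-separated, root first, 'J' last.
Answer: E A H J

Derivation:
Walk down from root: E -> A -> H -> J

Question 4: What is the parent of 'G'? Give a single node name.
Scan adjacency: G appears as child of F

Answer: F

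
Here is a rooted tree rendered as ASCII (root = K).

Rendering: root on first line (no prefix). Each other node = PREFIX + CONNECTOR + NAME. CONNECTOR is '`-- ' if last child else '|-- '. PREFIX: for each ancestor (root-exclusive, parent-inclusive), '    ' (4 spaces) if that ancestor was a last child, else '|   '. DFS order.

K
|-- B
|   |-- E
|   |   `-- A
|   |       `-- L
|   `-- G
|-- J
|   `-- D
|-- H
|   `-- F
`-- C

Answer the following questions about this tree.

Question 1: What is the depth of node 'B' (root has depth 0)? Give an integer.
Answer: 1

Derivation:
Path from root to B: K -> B
Depth = number of edges = 1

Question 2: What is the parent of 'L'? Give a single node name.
Scan adjacency: L appears as child of A

Answer: A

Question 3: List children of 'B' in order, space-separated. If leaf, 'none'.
Node B's children (from adjacency): E, G

Answer: E G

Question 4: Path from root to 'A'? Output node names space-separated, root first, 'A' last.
Walk down from root: K -> B -> E -> A

Answer: K B E A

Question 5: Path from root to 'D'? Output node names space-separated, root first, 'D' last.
Walk down from root: K -> J -> D

Answer: K J D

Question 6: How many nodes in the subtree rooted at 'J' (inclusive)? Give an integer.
Subtree rooted at J contains: D, J
Count = 2

Answer: 2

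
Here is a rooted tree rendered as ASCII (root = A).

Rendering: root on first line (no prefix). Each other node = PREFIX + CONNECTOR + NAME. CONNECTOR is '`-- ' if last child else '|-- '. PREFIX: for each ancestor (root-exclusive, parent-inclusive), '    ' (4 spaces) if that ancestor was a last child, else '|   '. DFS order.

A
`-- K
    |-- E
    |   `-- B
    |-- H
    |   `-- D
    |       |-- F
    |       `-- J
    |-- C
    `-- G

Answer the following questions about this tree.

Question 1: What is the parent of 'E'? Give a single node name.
Answer: K

Derivation:
Scan adjacency: E appears as child of K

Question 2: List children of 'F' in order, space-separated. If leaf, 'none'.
Node F's children (from adjacency): (leaf)

Answer: none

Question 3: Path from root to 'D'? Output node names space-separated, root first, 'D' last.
Answer: A K H D

Derivation:
Walk down from root: A -> K -> H -> D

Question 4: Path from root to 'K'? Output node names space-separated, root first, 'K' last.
Answer: A K

Derivation:
Walk down from root: A -> K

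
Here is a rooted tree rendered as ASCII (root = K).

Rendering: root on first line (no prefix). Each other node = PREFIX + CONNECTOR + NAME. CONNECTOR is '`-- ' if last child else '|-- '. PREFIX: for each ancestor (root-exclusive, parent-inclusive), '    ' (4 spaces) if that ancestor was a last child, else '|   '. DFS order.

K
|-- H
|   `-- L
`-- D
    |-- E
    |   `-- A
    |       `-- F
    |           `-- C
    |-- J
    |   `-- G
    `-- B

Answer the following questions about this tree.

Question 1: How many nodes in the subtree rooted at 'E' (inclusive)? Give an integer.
Subtree rooted at E contains: A, C, E, F
Count = 4

Answer: 4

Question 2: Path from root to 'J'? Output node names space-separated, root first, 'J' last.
Walk down from root: K -> D -> J

Answer: K D J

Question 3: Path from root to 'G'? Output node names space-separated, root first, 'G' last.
Walk down from root: K -> D -> J -> G

Answer: K D J G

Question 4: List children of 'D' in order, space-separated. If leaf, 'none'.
Node D's children (from adjacency): E, J, B

Answer: E J B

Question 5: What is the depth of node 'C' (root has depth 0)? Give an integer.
Path from root to C: K -> D -> E -> A -> F -> C
Depth = number of edges = 5

Answer: 5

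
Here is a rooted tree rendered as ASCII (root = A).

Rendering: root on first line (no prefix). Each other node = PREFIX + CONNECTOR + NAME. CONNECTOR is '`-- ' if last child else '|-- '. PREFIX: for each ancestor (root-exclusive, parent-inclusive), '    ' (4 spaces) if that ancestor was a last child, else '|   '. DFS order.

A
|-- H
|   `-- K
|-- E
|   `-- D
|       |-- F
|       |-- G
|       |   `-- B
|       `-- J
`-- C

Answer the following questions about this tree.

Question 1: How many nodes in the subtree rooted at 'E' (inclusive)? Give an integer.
Subtree rooted at E contains: B, D, E, F, G, J
Count = 6

Answer: 6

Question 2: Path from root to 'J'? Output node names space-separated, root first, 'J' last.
Walk down from root: A -> E -> D -> J

Answer: A E D J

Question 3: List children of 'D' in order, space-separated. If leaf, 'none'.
Node D's children (from adjacency): F, G, J

Answer: F G J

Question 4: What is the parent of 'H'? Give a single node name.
Answer: A

Derivation:
Scan adjacency: H appears as child of A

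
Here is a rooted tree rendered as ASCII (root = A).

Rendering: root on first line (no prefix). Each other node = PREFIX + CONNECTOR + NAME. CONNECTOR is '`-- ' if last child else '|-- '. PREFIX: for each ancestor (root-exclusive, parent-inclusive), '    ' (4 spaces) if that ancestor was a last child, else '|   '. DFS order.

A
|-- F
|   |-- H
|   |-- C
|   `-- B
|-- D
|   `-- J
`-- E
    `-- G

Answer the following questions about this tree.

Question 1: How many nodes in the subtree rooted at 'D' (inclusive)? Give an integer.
Answer: 2

Derivation:
Subtree rooted at D contains: D, J
Count = 2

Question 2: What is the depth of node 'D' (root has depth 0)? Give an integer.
Path from root to D: A -> D
Depth = number of edges = 1

Answer: 1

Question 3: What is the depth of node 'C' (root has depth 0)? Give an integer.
Path from root to C: A -> F -> C
Depth = number of edges = 2

Answer: 2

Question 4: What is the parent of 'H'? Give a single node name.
Scan adjacency: H appears as child of F

Answer: F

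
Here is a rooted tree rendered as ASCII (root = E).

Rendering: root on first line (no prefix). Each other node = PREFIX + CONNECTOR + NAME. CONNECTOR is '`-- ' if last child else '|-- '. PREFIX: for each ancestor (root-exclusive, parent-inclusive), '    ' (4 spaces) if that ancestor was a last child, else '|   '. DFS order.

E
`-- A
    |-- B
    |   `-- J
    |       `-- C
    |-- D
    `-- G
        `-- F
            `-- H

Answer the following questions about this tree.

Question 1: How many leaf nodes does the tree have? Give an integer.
Leaves (nodes with no children): C, D, H

Answer: 3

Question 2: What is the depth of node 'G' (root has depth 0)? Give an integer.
Path from root to G: E -> A -> G
Depth = number of edges = 2

Answer: 2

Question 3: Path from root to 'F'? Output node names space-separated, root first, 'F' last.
Answer: E A G F

Derivation:
Walk down from root: E -> A -> G -> F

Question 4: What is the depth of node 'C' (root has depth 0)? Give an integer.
Path from root to C: E -> A -> B -> J -> C
Depth = number of edges = 4

Answer: 4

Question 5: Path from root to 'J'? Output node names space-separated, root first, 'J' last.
Walk down from root: E -> A -> B -> J

Answer: E A B J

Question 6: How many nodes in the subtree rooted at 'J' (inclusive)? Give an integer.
Answer: 2

Derivation:
Subtree rooted at J contains: C, J
Count = 2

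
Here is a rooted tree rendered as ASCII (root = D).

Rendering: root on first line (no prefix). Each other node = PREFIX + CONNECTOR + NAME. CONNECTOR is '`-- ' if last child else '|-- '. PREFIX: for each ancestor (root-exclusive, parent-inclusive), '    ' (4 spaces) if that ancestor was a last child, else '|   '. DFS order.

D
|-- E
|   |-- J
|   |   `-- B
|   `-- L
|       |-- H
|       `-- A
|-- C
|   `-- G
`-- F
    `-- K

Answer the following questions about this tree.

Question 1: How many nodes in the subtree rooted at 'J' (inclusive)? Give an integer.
Answer: 2

Derivation:
Subtree rooted at J contains: B, J
Count = 2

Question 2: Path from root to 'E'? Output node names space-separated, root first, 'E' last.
Walk down from root: D -> E

Answer: D E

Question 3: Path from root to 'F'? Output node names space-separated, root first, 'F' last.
Answer: D F

Derivation:
Walk down from root: D -> F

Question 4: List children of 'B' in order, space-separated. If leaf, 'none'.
Node B's children (from adjacency): (leaf)

Answer: none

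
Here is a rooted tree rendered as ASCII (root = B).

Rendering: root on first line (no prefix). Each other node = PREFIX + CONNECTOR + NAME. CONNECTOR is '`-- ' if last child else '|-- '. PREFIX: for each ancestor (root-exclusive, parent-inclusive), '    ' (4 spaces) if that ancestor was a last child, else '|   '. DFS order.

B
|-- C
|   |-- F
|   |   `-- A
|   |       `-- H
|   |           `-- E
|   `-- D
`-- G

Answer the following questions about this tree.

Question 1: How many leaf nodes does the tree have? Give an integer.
Leaves (nodes with no children): D, E, G

Answer: 3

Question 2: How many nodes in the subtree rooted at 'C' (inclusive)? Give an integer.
Subtree rooted at C contains: A, C, D, E, F, H
Count = 6

Answer: 6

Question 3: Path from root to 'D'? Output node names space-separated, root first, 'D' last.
Answer: B C D

Derivation:
Walk down from root: B -> C -> D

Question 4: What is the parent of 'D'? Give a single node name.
Scan adjacency: D appears as child of C

Answer: C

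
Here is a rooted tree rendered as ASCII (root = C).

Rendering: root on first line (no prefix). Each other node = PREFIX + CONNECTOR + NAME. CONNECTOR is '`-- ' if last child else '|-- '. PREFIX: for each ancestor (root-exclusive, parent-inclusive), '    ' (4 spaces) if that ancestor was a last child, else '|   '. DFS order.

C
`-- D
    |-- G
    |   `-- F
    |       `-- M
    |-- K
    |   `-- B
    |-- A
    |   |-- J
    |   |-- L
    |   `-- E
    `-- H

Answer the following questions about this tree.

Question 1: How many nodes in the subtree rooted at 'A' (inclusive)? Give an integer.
Subtree rooted at A contains: A, E, J, L
Count = 4

Answer: 4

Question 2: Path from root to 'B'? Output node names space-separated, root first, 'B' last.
Walk down from root: C -> D -> K -> B

Answer: C D K B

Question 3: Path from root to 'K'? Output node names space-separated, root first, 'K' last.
Answer: C D K

Derivation:
Walk down from root: C -> D -> K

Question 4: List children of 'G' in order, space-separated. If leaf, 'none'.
Node G's children (from adjacency): F

Answer: F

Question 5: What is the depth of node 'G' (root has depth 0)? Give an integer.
Answer: 2

Derivation:
Path from root to G: C -> D -> G
Depth = number of edges = 2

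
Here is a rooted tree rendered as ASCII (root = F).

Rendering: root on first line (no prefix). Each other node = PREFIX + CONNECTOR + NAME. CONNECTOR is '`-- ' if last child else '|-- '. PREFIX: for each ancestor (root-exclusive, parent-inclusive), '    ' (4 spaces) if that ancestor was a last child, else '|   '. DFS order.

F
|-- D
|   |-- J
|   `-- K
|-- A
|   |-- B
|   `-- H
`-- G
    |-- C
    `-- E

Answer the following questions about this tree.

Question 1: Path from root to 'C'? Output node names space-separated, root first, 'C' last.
Answer: F G C

Derivation:
Walk down from root: F -> G -> C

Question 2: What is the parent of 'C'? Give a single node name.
Scan adjacency: C appears as child of G

Answer: G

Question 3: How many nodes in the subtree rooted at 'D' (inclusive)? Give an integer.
Answer: 3

Derivation:
Subtree rooted at D contains: D, J, K
Count = 3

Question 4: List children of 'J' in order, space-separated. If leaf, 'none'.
Node J's children (from adjacency): (leaf)

Answer: none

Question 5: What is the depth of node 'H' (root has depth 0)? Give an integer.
Path from root to H: F -> A -> H
Depth = number of edges = 2

Answer: 2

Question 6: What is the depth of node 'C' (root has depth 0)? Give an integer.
Answer: 2

Derivation:
Path from root to C: F -> G -> C
Depth = number of edges = 2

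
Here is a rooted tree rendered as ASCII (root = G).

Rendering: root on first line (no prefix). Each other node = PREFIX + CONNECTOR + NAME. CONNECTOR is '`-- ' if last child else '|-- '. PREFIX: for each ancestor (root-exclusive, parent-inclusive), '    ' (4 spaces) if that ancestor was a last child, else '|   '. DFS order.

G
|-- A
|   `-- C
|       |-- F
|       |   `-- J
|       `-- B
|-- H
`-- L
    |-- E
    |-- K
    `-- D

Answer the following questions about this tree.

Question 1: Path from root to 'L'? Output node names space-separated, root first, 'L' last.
Walk down from root: G -> L

Answer: G L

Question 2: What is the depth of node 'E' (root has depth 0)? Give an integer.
Path from root to E: G -> L -> E
Depth = number of edges = 2

Answer: 2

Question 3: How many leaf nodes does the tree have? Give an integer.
Leaves (nodes with no children): B, D, E, H, J, K

Answer: 6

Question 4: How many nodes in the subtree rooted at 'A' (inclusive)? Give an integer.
Subtree rooted at A contains: A, B, C, F, J
Count = 5

Answer: 5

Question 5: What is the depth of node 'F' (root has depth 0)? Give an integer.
Path from root to F: G -> A -> C -> F
Depth = number of edges = 3

Answer: 3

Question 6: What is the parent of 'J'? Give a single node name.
Scan adjacency: J appears as child of F

Answer: F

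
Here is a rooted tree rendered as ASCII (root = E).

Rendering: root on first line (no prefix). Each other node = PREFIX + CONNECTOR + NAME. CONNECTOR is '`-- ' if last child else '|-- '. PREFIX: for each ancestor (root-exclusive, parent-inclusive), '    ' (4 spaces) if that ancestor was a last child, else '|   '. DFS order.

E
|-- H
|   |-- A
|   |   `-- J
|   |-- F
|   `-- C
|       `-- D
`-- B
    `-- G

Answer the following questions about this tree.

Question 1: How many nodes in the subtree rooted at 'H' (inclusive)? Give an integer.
Answer: 6

Derivation:
Subtree rooted at H contains: A, C, D, F, H, J
Count = 6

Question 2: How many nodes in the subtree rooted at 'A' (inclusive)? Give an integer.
Answer: 2

Derivation:
Subtree rooted at A contains: A, J
Count = 2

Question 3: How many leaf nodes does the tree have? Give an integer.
Leaves (nodes with no children): D, F, G, J

Answer: 4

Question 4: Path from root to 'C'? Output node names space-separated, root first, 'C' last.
Walk down from root: E -> H -> C

Answer: E H C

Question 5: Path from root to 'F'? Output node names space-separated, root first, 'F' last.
Walk down from root: E -> H -> F

Answer: E H F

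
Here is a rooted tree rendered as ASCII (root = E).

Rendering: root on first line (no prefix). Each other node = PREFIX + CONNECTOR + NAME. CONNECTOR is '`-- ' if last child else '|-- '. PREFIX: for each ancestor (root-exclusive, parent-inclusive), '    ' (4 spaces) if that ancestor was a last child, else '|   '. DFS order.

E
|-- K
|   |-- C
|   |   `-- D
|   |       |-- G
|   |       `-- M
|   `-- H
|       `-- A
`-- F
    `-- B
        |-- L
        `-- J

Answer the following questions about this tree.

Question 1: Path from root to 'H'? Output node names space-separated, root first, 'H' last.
Answer: E K H

Derivation:
Walk down from root: E -> K -> H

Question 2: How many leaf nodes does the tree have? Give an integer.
Leaves (nodes with no children): A, G, J, L, M

Answer: 5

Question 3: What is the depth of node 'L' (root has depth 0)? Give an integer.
Answer: 3

Derivation:
Path from root to L: E -> F -> B -> L
Depth = number of edges = 3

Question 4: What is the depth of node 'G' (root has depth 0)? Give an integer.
Answer: 4

Derivation:
Path from root to G: E -> K -> C -> D -> G
Depth = number of edges = 4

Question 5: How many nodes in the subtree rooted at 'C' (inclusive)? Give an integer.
Subtree rooted at C contains: C, D, G, M
Count = 4

Answer: 4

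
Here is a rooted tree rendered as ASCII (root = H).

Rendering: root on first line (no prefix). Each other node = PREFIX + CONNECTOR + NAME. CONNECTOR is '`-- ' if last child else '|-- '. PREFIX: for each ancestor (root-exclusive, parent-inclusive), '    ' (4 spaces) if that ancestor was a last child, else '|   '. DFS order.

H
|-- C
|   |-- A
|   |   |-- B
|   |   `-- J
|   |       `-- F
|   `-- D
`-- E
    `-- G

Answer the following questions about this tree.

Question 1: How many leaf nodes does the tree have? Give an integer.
Answer: 4

Derivation:
Leaves (nodes with no children): B, D, F, G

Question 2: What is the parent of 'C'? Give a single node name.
Answer: H

Derivation:
Scan adjacency: C appears as child of H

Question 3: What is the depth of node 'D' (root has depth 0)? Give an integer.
Answer: 2

Derivation:
Path from root to D: H -> C -> D
Depth = number of edges = 2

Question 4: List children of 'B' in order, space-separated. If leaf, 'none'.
Answer: none

Derivation:
Node B's children (from adjacency): (leaf)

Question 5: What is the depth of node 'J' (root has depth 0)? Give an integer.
Path from root to J: H -> C -> A -> J
Depth = number of edges = 3

Answer: 3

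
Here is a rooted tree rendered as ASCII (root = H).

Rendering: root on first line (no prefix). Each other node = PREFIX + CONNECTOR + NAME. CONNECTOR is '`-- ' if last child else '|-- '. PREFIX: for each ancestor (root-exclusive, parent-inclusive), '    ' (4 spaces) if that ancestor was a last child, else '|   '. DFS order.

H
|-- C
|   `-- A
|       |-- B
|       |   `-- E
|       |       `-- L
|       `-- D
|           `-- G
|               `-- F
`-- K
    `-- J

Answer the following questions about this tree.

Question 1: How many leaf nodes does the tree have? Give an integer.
Answer: 3

Derivation:
Leaves (nodes with no children): F, J, L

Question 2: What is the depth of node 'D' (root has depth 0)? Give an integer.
Answer: 3

Derivation:
Path from root to D: H -> C -> A -> D
Depth = number of edges = 3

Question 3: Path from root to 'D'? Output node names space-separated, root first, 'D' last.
Walk down from root: H -> C -> A -> D

Answer: H C A D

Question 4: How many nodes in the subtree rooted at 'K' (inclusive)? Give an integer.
Answer: 2

Derivation:
Subtree rooted at K contains: J, K
Count = 2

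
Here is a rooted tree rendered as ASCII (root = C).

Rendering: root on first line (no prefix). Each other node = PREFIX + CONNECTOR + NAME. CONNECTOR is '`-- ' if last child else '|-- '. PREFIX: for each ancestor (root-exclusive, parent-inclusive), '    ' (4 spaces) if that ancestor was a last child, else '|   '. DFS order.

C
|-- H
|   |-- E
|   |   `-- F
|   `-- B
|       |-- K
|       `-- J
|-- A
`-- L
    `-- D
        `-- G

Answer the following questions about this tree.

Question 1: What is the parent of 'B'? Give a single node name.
Answer: H

Derivation:
Scan adjacency: B appears as child of H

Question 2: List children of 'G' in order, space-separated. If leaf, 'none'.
Node G's children (from adjacency): (leaf)

Answer: none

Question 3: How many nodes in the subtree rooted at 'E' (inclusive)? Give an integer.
Subtree rooted at E contains: E, F
Count = 2

Answer: 2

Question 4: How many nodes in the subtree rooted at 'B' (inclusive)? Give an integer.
Answer: 3

Derivation:
Subtree rooted at B contains: B, J, K
Count = 3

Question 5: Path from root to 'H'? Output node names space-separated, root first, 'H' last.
Answer: C H

Derivation:
Walk down from root: C -> H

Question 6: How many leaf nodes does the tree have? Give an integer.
Leaves (nodes with no children): A, F, G, J, K

Answer: 5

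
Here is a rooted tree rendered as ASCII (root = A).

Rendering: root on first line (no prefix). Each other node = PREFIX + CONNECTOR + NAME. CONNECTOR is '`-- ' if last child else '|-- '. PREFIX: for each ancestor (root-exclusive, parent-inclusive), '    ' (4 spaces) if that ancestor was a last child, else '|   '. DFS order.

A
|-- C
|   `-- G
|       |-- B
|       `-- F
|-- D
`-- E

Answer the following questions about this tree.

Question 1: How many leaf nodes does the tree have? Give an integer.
Answer: 4

Derivation:
Leaves (nodes with no children): B, D, E, F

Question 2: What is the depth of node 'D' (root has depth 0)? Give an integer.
Path from root to D: A -> D
Depth = number of edges = 1

Answer: 1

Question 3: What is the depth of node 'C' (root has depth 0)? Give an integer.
Path from root to C: A -> C
Depth = number of edges = 1

Answer: 1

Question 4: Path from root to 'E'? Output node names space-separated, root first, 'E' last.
Walk down from root: A -> E

Answer: A E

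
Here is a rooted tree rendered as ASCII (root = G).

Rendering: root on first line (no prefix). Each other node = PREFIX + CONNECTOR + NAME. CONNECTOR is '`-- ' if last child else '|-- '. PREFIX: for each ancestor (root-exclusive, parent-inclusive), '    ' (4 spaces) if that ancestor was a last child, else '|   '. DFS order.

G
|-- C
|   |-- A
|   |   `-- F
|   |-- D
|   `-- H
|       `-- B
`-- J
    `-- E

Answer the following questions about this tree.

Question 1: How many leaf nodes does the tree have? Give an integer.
Leaves (nodes with no children): B, D, E, F

Answer: 4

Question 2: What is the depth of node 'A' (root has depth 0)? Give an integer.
Answer: 2

Derivation:
Path from root to A: G -> C -> A
Depth = number of edges = 2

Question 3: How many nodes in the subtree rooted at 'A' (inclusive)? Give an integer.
Subtree rooted at A contains: A, F
Count = 2

Answer: 2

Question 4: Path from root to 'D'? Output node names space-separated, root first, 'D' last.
Walk down from root: G -> C -> D

Answer: G C D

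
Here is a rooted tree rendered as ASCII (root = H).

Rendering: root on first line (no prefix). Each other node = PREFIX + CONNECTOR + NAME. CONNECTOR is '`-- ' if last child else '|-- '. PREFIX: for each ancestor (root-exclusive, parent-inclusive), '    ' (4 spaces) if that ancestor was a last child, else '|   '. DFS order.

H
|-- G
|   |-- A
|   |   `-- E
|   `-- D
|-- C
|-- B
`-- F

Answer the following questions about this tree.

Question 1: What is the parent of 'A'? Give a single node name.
Answer: G

Derivation:
Scan adjacency: A appears as child of G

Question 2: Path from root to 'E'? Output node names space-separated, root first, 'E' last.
Walk down from root: H -> G -> A -> E

Answer: H G A E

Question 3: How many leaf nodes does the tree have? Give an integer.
Leaves (nodes with no children): B, C, D, E, F

Answer: 5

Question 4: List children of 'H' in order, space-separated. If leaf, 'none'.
Answer: G C B F

Derivation:
Node H's children (from adjacency): G, C, B, F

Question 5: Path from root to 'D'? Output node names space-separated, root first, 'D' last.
Answer: H G D

Derivation:
Walk down from root: H -> G -> D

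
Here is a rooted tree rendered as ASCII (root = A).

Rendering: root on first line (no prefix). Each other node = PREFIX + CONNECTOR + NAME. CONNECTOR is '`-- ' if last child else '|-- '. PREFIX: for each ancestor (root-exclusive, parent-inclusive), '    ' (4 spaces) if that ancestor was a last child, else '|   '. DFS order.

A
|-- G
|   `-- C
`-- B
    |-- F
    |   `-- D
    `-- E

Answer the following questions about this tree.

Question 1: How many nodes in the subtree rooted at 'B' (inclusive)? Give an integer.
Answer: 4

Derivation:
Subtree rooted at B contains: B, D, E, F
Count = 4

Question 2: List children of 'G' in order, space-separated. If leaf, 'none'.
Node G's children (from adjacency): C

Answer: C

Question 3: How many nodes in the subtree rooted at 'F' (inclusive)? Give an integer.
Answer: 2

Derivation:
Subtree rooted at F contains: D, F
Count = 2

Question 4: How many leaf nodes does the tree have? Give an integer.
Answer: 3

Derivation:
Leaves (nodes with no children): C, D, E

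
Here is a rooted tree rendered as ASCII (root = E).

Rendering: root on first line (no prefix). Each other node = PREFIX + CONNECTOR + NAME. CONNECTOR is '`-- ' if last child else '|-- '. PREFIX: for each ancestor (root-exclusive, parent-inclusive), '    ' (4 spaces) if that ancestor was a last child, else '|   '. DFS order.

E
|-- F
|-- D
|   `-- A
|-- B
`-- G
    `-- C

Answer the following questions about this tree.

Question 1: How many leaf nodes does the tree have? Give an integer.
Leaves (nodes with no children): A, B, C, F

Answer: 4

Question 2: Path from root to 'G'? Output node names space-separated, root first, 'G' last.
Answer: E G

Derivation:
Walk down from root: E -> G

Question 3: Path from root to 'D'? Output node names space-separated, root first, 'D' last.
Answer: E D

Derivation:
Walk down from root: E -> D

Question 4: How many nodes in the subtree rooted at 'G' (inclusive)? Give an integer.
Subtree rooted at G contains: C, G
Count = 2

Answer: 2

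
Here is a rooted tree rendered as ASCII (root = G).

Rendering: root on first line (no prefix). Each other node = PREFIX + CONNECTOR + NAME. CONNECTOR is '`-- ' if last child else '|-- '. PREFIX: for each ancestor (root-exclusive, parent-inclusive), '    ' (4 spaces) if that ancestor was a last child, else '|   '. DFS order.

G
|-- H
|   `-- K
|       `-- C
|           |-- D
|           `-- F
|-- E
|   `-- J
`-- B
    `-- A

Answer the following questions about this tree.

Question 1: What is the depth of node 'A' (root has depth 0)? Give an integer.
Answer: 2

Derivation:
Path from root to A: G -> B -> A
Depth = number of edges = 2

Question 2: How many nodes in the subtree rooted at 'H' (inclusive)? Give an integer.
Subtree rooted at H contains: C, D, F, H, K
Count = 5

Answer: 5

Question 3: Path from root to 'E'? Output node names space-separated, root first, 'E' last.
Answer: G E

Derivation:
Walk down from root: G -> E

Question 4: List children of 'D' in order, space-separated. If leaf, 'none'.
Node D's children (from adjacency): (leaf)

Answer: none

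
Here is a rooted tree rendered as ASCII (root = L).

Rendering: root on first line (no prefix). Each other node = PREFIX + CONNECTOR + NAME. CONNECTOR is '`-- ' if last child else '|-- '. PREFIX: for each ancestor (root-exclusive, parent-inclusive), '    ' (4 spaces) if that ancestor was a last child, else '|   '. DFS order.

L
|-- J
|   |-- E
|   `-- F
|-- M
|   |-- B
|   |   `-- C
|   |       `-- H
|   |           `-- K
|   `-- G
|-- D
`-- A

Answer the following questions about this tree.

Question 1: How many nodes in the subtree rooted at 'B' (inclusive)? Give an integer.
Answer: 4

Derivation:
Subtree rooted at B contains: B, C, H, K
Count = 4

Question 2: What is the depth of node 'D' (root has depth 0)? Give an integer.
Answer: 1

Derivation:
Path from root to D: L -> D
Depth = number of edges = 1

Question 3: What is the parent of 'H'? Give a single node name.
Scan adjacency: H appears as child of C

Answer: C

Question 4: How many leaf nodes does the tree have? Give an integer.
Leaves (nodes with no children): A, D, E, F, G, K

Answer: 6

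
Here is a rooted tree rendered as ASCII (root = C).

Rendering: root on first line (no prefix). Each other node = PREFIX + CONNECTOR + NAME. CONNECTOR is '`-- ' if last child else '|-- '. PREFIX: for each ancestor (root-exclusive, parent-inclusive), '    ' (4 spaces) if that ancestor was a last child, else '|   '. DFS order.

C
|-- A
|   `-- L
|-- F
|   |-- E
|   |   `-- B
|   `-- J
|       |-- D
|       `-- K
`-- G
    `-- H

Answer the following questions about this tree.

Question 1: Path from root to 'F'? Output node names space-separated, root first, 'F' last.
Answer: C F

Derivation:
Walk down from root: C -> F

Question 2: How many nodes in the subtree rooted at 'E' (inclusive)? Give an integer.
Answer: 2

Derivation:
Subtree rooted at E contains: B, E
Count = 2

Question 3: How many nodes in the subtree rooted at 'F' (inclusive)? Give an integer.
Subtree rooted at F contains: B, D, E, F, J, K
Count = 6

Answer: 6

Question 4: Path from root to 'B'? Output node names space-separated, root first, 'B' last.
Answer: C F E B

Derivation:
Walk down from root: C -> F -> E -> B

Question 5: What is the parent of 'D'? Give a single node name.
Answer: J

Derivation:
Scan adjacency: D appears as child of J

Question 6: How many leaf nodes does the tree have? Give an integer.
Leaves (nodes with no children): B, D, H, K, L

Answer: 5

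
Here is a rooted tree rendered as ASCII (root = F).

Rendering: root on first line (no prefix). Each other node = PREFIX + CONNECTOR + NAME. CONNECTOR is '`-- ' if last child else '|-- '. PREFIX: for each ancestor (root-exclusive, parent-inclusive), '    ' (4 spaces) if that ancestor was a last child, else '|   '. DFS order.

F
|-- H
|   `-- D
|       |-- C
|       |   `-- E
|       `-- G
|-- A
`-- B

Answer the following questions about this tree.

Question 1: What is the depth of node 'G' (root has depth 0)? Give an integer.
Answer: 3

Derivation:
Path from root to G: F -> H -> D -> G
Depth = number of edges = 3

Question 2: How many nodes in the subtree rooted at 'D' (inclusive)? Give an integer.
Subtree rooted at D contains: C, D, E, G
Count = 4

Answer: 4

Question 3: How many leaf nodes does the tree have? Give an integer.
Answer: 4

Derivation:
Leaves (nodes with no children): A, B, E, G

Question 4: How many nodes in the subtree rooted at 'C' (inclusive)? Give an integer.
Answer: 2

Derivation:
Subtree rooted at C contains: C, E
Count = 2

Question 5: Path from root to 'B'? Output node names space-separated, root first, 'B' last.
Answer: F B

Derivation:
Walk down from root: F -> B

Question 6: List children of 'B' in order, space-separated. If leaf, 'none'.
Node B's children (from adjacency): (leaf)

Answer: none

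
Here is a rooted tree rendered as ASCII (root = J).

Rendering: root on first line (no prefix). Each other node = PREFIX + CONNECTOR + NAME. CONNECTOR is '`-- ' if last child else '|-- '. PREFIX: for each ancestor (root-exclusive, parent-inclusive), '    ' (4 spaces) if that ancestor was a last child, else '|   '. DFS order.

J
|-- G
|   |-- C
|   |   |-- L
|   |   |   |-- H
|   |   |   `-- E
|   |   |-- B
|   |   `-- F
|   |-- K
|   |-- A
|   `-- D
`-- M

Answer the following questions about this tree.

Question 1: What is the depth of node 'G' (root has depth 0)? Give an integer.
Path from root to G: J -> G
Depth = number of edges = 1

Answer: 1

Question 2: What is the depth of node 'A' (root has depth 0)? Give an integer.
Answer: 2

Derivation:
Path from root to A: J -> G -> A
Depth = number of edges = 2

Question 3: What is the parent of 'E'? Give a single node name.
Answer: L

Derivation:
Scan adjacency: E appears as child of L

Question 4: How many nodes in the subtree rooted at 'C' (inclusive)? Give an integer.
Subtree rooted at C contains: B, C, E, F, H, L
Count = 6

Answer: 6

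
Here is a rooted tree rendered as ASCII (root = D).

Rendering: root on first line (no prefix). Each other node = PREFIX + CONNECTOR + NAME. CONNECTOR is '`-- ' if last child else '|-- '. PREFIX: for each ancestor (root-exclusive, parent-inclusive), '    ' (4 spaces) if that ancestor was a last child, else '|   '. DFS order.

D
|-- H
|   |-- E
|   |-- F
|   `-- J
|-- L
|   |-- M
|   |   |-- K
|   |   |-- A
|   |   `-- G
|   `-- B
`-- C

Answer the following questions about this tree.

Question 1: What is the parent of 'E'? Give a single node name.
Scan adjacency: E appears as child of H

Answer: H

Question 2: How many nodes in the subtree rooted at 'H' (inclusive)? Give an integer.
Subtree rooted at H contains: E, F, H, J
Count = 4

Answer: 4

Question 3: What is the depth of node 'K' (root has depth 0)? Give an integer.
Answer: 3

Derivation:
Path from root to K: D -> L -> M -> K
Depth = number of edges = 3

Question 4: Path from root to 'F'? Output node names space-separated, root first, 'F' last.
Answer: D H F

Derivation:
Walk down from root: D -> H -> F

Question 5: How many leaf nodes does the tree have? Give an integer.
Leaves (nodes with no children): A, B, C, E, F, G, J, K

Answer: 8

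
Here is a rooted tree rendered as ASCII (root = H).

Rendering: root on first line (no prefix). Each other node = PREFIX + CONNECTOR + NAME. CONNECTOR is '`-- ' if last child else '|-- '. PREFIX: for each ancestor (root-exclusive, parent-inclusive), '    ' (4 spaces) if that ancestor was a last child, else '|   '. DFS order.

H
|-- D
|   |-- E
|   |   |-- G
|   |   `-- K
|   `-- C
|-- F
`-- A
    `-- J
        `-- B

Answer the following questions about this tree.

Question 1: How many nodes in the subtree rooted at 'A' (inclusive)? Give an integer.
Subtree rooted at A contains: A, B, J
Count = 3

Answer: 3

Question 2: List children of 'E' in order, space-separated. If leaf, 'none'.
Node E's children (from adjacency): G, K

Answer: G K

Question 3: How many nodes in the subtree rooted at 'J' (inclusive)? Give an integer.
Subtree rooted at J contains: B, J
Count = 2

Answer: 2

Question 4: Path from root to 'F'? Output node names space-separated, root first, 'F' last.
Answer: H F

Derivation:
Walk down from root: H -> F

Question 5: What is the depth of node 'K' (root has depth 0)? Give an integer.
Answer: 3

Derivation:
Path from root to K: H -> D -> E -> K
Depth = number of edges = 3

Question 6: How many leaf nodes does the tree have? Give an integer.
Answer: 5

Derivation:
Leaves (nodes with no children): B, C, F, G, K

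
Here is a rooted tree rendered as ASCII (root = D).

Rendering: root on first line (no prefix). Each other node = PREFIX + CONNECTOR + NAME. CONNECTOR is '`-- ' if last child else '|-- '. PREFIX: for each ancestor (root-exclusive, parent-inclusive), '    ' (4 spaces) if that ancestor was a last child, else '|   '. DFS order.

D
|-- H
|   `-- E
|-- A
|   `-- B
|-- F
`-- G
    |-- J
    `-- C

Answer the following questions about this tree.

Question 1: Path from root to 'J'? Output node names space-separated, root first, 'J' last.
Walk down from root: D -> G -> J

Answer: D G J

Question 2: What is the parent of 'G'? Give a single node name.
Answer: D

Derivation:
Scan adjacency: G appears as child of D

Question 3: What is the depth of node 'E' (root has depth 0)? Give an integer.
Path from root to E: D -> H -> E
Depth = number of edges = 2

Answer: 2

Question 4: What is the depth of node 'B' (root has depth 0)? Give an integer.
Answer: 2

Derivation:
Path from root to B: D -> A -> B
Depth = number of edges = 2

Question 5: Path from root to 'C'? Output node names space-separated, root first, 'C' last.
Walk down from root: D -> G -> C

Answer: D G C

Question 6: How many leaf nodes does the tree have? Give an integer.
Leaves (nodes with no children): B, C, E, F, J

Answer: 5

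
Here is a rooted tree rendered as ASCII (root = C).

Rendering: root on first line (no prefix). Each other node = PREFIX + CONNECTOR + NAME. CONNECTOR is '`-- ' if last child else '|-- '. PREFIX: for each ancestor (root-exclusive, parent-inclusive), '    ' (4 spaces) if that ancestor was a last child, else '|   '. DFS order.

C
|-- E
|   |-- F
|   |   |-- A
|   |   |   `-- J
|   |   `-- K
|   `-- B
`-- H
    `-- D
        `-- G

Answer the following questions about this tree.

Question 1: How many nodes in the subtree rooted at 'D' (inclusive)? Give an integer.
Answer: 2

Derivation:
Subtree rooted at D contains: D, G
Count = 2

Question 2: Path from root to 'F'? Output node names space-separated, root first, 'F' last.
Walk down from root: C -> E -> F

Answer: C E F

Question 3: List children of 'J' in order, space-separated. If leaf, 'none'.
Answer: none

Derivation:
Node J's children (from adjacency): (leaf)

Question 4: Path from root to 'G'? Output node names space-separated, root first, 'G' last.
Walk down from root: C -> H -> D -> G

Answer: C H D G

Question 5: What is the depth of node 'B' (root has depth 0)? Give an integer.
Answer: 2

Derivation:
Path from root to B: C -> E -> B
Depth = number of edges = 2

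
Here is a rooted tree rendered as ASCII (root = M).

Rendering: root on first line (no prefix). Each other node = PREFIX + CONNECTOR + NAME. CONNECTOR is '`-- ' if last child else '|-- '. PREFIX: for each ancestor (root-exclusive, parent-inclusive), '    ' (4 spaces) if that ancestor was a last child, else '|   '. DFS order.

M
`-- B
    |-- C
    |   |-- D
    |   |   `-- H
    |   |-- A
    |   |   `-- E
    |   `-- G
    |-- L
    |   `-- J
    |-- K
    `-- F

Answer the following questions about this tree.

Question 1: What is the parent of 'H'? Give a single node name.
Scan adjacency: H appears as child of D

Answer: D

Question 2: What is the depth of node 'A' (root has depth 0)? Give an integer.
Answer: 3

Derivation:
Path from root to A: M -> B -> C -> A
Depth = number of edges = 3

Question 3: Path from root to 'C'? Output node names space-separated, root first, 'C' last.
Answer: M B C

Derivation:
Walk down from root: M -> B -> C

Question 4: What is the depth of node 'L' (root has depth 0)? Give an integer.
Path from root to L: M -> B -> L
Depth = number of edges = 2

Answer: 2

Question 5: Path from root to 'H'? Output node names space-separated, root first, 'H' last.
Walk down from root: M -> B -> C -> D -> H

Answer: M B C D H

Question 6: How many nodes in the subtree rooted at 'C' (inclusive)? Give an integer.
Subtree rooted at C contains: A, C, D, E, G, H
Count = 6

Answer: 6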